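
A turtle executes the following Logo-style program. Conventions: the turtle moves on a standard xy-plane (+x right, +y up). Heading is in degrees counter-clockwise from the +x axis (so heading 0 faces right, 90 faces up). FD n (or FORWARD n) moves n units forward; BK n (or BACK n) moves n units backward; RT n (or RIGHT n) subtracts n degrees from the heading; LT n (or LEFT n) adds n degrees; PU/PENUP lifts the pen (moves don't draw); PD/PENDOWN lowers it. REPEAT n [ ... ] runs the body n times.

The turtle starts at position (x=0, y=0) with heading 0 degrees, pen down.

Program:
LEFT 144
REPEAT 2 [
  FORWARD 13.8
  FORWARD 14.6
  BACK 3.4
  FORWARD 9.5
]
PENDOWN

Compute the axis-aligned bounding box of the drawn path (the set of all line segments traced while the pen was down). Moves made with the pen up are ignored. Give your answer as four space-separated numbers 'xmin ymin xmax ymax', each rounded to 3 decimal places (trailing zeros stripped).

Answer: -55.822 0 0 40.557

Derivation:
Executing turtle program step by step:
Start: pos=(0,0), heading=0, pen down
LT 144: heading 0 -> 144
REPEAT 2 [
  -- iteration 1/2 --
  FD 13.8: (0,0) -> (-11.164,8.111) [heading=144, draw]
  FD 14.6: (-11.164,8.111) -> (-22.976,16.693) [heading=144, draw]
  BK 3.4: (-22.976,16.693) -> (-20.225,14.695) [heading=144, draw]
  FD 9.5: (-20.225,14.695) -> (-27.911,20.279) [heading=144, draw]
  -- iteration 2/2 --
  FD 13.8: (-27.911,20.279) -> (-39.076,28.39) [heading=144, draw]
  FD 14.6: (-39.076,28.39) -> (-50.887,36.972) [heading=144, draw]
  BK 3.4: (-50.887,36.972) -> (-48.137,34.973) [heading=144, draw]
  FD 9.5: (-48.137,34.973) -> (-55.822,40.557) [heading=144, draw]
]
PD: pen down
Final: pos=(-55.822,40.557), heading=144, 8 segment(s) drawn

Segment endpoints: x in {-55.822, -50.887, -48.137, -39.076, -27.911, -22.976, -20.225, -11.164, 0}, y in {0, 8.111, 14.695, 16.693, 20.279, 28.39, 34.973, 36.972, 40.557}
xmin=-55.822, ymin=0, xmax=0, ymax=40.557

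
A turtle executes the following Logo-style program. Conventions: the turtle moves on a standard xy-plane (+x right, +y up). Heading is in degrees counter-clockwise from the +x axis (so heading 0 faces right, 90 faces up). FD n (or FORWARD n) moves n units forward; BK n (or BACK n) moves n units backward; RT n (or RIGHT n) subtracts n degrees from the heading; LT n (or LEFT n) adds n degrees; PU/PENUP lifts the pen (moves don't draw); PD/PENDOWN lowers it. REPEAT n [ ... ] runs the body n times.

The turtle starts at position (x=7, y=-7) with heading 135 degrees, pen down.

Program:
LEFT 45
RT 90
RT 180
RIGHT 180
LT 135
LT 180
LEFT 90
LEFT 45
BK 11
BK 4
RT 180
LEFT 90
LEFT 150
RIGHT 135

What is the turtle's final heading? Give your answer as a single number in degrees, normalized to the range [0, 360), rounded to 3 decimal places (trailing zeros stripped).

Executing turtle program step by step:
Start: pos=(7,-7), heading=135, pen down
LT 45: heading 135 -> 180
RT 90: heading 180 -> 90
RT 180: heading 90 -> 270
RT 180: heading 270 -> 90
LT 135: heading 90 -> 225
LT 180: heading 225 -> 45
LT 90: heading 45 -> 135
LT 45: heading 135 -> 180
BK 11: (7,-7) -> (18,-7) [heading=180, draw]
BK 4: (18,-7) -> (22,-7) [heading=180, draw]
RT 180: heading 180 -> 0
LT 90: heading 0 -> 90
LT 150: heading 90 -> 240
RT 135: heading 240 -> 105
Final: pos=(22,-7), heading=105, 2 segment(s) drawn

Answer: 105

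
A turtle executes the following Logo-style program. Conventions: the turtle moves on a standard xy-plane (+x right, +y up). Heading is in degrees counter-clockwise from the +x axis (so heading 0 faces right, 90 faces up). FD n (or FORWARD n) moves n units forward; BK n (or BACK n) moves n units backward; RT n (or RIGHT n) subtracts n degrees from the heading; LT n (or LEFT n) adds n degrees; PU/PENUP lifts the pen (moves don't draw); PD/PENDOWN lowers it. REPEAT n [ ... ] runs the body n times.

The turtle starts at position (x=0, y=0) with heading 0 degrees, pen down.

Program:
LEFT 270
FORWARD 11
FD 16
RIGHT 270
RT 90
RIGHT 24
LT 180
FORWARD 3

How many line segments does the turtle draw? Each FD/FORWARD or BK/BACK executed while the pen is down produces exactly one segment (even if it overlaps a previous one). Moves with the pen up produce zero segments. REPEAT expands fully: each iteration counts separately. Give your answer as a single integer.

Answer: 3

Derivation:
Executing turtle program step by step:
Start: pos=(0,0), heading=0, pen down
LT 270: heading 0 -> 270
FD 11: (0,0) -> (0,-11) [heading=270, draw]
FD 16: (0,-11) -> (0,-27) [heading=270, draw]
RT 270: heading 270 -> 0
RT 90: heading 0 -> 270
RT 24: heading 270 -> 246
LT 180: heading 246 -> 66
FD 3: (0,-27) -> (1.22,-24.259) [heading=66, draw]
Final: pos=(1.22,-24.259), heading=66, 3 segment(s) drawn
Segments drawn: 3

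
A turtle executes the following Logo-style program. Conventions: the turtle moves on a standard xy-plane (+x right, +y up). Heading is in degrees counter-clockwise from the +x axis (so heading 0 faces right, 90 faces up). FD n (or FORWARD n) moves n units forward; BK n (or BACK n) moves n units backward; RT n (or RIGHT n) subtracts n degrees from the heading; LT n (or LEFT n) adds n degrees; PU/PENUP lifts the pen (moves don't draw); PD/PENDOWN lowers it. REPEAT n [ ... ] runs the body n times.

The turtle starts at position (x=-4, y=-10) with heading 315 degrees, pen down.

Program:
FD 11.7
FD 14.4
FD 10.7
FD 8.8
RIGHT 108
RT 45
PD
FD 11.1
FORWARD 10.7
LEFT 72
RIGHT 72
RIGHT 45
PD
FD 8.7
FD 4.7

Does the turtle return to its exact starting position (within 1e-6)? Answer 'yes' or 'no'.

Answer: no

Derivation:
Executing turtle program step by step:
Start: pos=(-4,-10), heading=315, pen down
FD 11.7: (-4,-10) -> (4.273,-18.273) [heading=315, draw]
FD 14.4: (4.273,-18.273) -> (14.455,-28.455) [heading=315, draw]
FD 10.7: (14.455,-28.455) -> (22.022,-36.022) [heading=315, draw]
FD 8.8: (22.022,-36.022) -> (28.244,-42.244) [heading=315, draw]
RT 108: heading 315 -> 207
RT 45: heading 207 -> 162
PD: pen down
FD 11.1: (28.244,-42.244) -> (17.687,-38.814) [heading=162, draw]
FD 10.7: (17.687,-38.814) -> (7.511,-35.507) [heading=162, draw]
LT 72: heading 162 -> 234
RT 72: heading 234 -> 162
RT 45: heading 162 -> 117
PD: pen down
FD 8.7: (7.511,-35.507) -> (3.561,-27.756) [heading=117, draw]
FD 4.7: (3.561,-27.756) -> (1.428,-23.568) [heading=117, draw]
Final: pos=(1.428,-23.568), heading=117, 8 segment(s) drawn

Start position: (-4, -10)
Final position: (1.428, -23.568)
Distance = 14.613; >= 1e-6 -> NOT closed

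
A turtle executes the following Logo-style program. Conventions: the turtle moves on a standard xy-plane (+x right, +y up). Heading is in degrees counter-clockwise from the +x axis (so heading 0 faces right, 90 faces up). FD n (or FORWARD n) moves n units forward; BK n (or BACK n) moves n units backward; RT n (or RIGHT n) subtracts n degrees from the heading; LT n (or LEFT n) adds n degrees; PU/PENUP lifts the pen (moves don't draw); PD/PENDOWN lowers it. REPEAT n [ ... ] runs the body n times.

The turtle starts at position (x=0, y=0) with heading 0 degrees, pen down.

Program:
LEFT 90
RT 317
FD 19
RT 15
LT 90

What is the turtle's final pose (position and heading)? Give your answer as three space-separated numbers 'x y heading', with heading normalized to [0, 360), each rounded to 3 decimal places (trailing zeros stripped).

Executing turtle program step by step:
Start: pos=(0,0), heading=0, pen down
LT 90: heading 0 -> 90
RT 317: heading 90 -> 133
FD 19: (0,0) -> (-12.958,13.896) [heading=133, draw]
RT 15: heading 133 -> 118
LT 90: heading 118 -> 208
Final: pos=(-12.958,13.896), heading=208, 1 segment(s) drawn

Answer: -12.958 13.896 208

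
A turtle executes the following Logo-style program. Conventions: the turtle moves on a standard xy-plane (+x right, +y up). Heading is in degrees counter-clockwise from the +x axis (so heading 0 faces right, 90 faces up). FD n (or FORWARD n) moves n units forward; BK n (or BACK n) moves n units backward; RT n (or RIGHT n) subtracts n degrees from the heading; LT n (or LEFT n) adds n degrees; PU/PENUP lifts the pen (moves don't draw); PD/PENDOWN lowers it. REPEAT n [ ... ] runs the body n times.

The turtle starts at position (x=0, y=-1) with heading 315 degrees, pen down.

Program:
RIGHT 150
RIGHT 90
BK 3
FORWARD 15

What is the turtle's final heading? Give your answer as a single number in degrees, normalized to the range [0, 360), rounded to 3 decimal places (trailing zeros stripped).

Executing turtle program step by step:
Start: pos=(0,-1), heading=315, pen down
RT 150: heading 315 -> 165
RT 90: heading 165 -> 75
BK 3: (0,-1) -> (-0.776,-3.898) [heading=75, draw]
FD 15: (-0.776,-3.898) -> (3.106,10.591) [heading=75, draw]
Final: pos=(3.106,10.591), heading=75, 2 segment(s) drawn

Answer: 75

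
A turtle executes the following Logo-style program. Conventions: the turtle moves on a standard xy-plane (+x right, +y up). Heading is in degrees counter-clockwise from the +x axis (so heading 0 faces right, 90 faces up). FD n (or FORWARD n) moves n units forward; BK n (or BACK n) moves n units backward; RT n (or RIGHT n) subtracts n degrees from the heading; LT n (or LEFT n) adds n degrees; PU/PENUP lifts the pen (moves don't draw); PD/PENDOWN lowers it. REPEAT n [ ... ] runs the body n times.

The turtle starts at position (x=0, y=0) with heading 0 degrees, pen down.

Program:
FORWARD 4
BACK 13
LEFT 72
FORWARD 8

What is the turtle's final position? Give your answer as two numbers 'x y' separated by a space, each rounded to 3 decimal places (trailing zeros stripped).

Executing turtle program step by step:
Start: pos=(0,0), heading=0, pen down
FD 4: (0,0) -> (4,0) [heading=0, draw]
BK 13: (4,0) -> (-9,0) [heading=0, draw]
LT 72: heading 0 -> 72
FD 8: (-9,0) -> (-6.528,7.608) [heading=72, draw]
Final: pos=(-6.528,7.608), heading=72, 3 segment(s) drawn

Answer: -6.528 7.608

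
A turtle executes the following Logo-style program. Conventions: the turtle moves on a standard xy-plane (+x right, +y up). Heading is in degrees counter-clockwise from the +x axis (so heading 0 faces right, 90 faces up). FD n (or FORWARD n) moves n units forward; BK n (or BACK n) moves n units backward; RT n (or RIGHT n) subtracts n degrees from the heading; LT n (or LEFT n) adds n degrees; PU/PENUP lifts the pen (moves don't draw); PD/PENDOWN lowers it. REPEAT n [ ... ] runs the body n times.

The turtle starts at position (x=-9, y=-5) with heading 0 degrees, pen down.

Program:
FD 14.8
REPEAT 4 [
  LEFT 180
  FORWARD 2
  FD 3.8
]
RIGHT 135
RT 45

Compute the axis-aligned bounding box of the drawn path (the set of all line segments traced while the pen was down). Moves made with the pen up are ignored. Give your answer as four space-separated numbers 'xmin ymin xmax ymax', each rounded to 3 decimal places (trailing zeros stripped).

Executing turtle program step by step:
Start: pos=(-9,-5), heading=0, pen down
FD 14.8: (-9,-5) -> (5.8,-5) [heading=0, draw]
REPEAT 4 [
  -- iteration 1/4 --
  LT 180: heading 0 -> 180
  FD 2: (5.8,-5) -> (3.8,-5) [heading=180, draw]
  FD 3.8: (3.8,-5) -> (0,-5) [heading=180, draw]
  -- iteration 2/4 --
  LT 180: heading 180 -> 0
  FD 2: (0,-5) -> (2,-5) [heading=0, draw]
  FD 3.8: (2,-5) -> (5.8,-5) [heading=0, draw]
  -- iteration 3/4 --
  LT 180: heading 0 -> 180
  FD 2: (5.8,-5) -> (3.8,-5) [heading=180, draw]
  FD 3.8: (3.8,-5) -> (0,-5) [heading=180, draw]
  -- iteration 4/4 --
  LT 180: heading 180 -> 0
  FD 2: (0,-5) -> (2,-5) [heading=0, draw]
  FD 3.8: (2,-5) -> (5.8,-5) [heading=0, draw]
]
RT 135: heading 0 -> 225
RT 45: heading 225 -> 180
Final: pos=(5.8,-5), heading=180, 9 segment(s) drawn

Segment endpoints: x in {-9, 0, 2, 3.8, 5.8}, y in {-5, -5, -5, -5}
xmin=-9, ymin=-5, xmax=5.8, ymax=-5

Answer: -9 -5 5.8 -5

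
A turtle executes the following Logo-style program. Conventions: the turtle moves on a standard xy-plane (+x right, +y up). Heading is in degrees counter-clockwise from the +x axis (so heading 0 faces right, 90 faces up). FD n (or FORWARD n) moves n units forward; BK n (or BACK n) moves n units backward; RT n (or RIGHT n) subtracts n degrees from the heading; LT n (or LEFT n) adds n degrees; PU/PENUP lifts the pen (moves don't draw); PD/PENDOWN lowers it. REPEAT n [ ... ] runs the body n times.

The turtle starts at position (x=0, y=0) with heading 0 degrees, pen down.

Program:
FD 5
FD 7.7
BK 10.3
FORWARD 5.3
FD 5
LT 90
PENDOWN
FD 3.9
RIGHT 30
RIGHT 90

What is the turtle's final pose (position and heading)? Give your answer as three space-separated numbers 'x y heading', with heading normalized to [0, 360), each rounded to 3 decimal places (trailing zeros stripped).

Executing turtle program step by step:
Start: pos=(0,0), heading=0, pen down
FD 5: (0,0) -> (5,0) [heading=0, draw]
FD 7.7: (5,0) -> (12.7,0) [heading=0, draw]
BK 10.3: (12.7,0) -> (2.4,0) [heading=0, draw]
FD 5.3: (2.4,0) -> (7.7,0) [heading=0, draw]
FD 5: (7.7,0) -> (12.7,0) [heading=0, draw]
LT 90: heading 0 -> 90
PD: pen down
FD 3.9: (12.7,0) -> (12.7,3.9) [heading=90, draw]
RT 30: heading 90 -> 60
RT 90: heading 60 -> 330
Final: pos=(12.7,3.9), heading=330, 6 segment(s) drawn

Answer: 12.7 3.9 330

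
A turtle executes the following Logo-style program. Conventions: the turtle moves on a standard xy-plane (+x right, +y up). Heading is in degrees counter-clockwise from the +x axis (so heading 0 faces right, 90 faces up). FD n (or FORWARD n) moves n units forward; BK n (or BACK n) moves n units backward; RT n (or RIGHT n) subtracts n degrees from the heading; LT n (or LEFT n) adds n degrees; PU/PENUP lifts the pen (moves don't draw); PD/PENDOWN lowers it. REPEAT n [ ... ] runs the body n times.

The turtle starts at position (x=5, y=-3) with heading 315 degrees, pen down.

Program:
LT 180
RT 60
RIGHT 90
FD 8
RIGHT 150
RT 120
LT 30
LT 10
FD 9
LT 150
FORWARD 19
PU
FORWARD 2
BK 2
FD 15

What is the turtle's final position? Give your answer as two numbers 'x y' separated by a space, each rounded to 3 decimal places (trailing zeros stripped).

Executing turtle program step by step:
Start: pos=(5,-3), heading=315, pen down
LT 180: heading 315 -> 135
RT 60: heading 135 -> 75
RT 90: heading 75 -> 345
FD 8: (5,-3) -> (12.727,-5.071) [heading=345, draw]
RT 150: heading 345 -> 195
RT 120: heading 195 -> 75
LT 30: heading 75 -> 105
LT 10: heading 105 -> 115
FD 9: (12.727,-5.071) -> (8.924,3.086) [heading=115, draw]
LT 150: heading 115 -> 265
FD 19: (8.924,3.086) -> (7.268,-15.841) [heading=265, draw]
PU: pen up
FD 2: (7.268,-15.841) -> (7.094,-17.834) [heading=265, move]
BK 2: (7.094,-17.834) -> (7.268,-15.841) [heading=265, move]
FD 15: (7.268,-15.841) -> (5.961,-30.784) [heading=265, move]
Final: pos=(5.961,-30.784), heading=265, 3 segment(s) drawn

Answer: 5.961 -30.784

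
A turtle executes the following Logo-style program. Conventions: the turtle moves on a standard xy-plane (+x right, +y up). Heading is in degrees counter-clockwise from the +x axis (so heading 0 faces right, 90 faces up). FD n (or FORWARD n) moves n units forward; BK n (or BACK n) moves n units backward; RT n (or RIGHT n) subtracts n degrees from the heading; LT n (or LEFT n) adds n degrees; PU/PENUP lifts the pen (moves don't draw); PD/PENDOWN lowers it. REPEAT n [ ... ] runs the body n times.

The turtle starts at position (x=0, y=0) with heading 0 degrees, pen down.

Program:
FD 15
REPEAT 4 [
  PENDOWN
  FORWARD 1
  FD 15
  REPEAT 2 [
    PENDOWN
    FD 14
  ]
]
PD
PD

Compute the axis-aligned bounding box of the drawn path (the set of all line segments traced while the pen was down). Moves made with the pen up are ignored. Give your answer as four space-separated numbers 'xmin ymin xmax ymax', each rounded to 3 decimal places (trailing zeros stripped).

Answer: 0 0 191 0

Derivation:
Executing turtle program step by step:
Start: pos=(0,0), heading=0, pen down
FD 15: (0,0) -> (15,0) [heading=0, draw]
REPEAT 4 [
  -- iteration 1/4 --
  PD: pen down
  FD 1: (15,0) -> (16,0) [heading=0, draw]
  FD 15: (16,0) -> (31,0) [heading=0, draw]
  REPEAT 2 [
    -- iteration 1/2 --
    PD: pen down
    FD 14: (31,0) -> (45,0) [heading=0, draw]
    -- iteration 2/2 --
    PD: pen down
    FD 14: (45,0) -> (59,0) [heading=0, draw]
  ]
  -- iteration 2/4 --
  PD: pen down
  FD 1: (59,0) -> (60,0) [heading=0, draw]
  FD 15: (60,0) -> (75,0) [heading=0, draw]
  REPEAT 2 [
    -- iteration 1/2 --
    PD: pen down
    FD 14: (75,0) -> (89,0) [heading=0, draw]
    -- iteration 2/2 --
    PD: pen down
    FD 14: (89,0) -> (103,0) [heading=0, draw]
  ]
  -- iteration 3/4 --
  PD: pen down
  FD 1: (103,0) -> (104,0) [heading=0, draw]
  FD 15: (104,0) -> (119,0) [heading=0, draw]
  REPEAT 2 [
    -- iteration 1/2 --
    PD: pen down
    FD 14: (119,0) -> (133,0) [heading=0, draw]
    -- iteration 2/2 --
    PD: pen down
    FD 14: (133,0) -> (147,0) [heading=0, draw]
  ]
  -- iteration 4/4 --
  PD: pen down
  FD 1: (147,0) -> (148,0) [heading=0, draw]
  FD 15: (148,0) -> (163,0) [heading=0, draw]
  REPEAT 2 [
    -- iteration 1/2 --
    PD: pen down
    FD 14: (163,0) -> (177,0) [heading=0, draw]
    -- iteration 2/2 --
    PD: pen down
    FD 14: (177,0) -> (191,0) [heading=0, draw]
  ]
]
PD: pen down
PD: pen down
Final: pos=(191,0), heading=0, 17 segment(s) drawn

Segment endpoints: x in {0, 15, 16, 31, 45, 59, 60, 75, 89, 103, 104, 119, 133, 147, 148, 163, 177, 191}, y in {0}
xmin=0, ymin=0, xmax=191, ymax=0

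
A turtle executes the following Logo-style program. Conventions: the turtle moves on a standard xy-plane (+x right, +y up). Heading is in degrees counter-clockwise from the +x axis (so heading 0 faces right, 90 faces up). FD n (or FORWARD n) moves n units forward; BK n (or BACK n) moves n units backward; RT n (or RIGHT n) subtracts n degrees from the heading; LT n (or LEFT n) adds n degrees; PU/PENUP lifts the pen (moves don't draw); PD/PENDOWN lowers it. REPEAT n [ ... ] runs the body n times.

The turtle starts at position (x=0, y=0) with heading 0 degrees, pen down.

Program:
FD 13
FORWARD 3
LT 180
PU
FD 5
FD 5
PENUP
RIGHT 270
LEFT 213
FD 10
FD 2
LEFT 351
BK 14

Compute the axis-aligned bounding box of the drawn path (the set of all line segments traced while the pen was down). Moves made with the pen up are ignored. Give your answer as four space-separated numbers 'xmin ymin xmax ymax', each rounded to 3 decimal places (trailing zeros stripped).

Executing turtle program step by step:
Start: pos=(0,0), heading=0, pen down
FD 13: (0,0) -> (13,0) [heading=0, draw]
FD 3: (13,0) -> (16,0) [heading=0, draw]
LT 180: heading 0 -> 180
PU: pen up
FD 5: (16,0) -> (11,0) [heading=180, move]
FD 5: (11,0) -> (6,0) [heading=180, move]
PU: pen up
RT 270: heading 180 -> 270
LT 213: heading 270 -> 123
FD 10: (6,0) -> (0.554,8.387) [heading=123, move]
FD 2: (0.554,8.387) -> (-0.536,10.064) [heading=123, move]
LT 351: heading 123 -> 114
BK 14: (-0.536,10.064) -> (5.159,-2.726) [heading=114, move]
Final: pos=(5.159,-2.726), heading=114, 2 segment(s) drawn

Segment endpoints: x in {0, 13, 16}, y in {0}
xmin=0, ymin=0, xmax=16, ymax=0

Answer: 0 0 16 0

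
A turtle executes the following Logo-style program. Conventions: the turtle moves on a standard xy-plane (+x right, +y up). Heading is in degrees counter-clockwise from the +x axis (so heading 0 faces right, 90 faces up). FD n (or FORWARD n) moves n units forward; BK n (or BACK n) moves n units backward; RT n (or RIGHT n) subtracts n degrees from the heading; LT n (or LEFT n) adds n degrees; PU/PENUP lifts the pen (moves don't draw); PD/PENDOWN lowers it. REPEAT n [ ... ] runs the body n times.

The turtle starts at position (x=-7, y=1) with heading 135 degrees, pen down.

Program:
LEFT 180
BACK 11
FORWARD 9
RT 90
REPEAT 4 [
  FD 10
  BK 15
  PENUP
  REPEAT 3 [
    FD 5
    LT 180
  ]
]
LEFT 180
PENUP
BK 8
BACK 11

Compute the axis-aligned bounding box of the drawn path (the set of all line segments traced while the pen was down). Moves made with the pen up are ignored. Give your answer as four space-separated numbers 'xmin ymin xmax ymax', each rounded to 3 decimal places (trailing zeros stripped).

Executing turtle program step by step:
Start: pos=(-7,1), heading=135, pen down
LT 180: heading 135 -> 315
BK 11: (-7,1) -> (-14.778,8.778) [heading=315, draw]
FD 9: (-14.778,8.778) -> (-8.414,2.414) [heading=315, draw]
RT 90: heading 315 -> 225
REPEAT 4 [
  -- iteration 1/4 --
  FD 10: (-8.414,2.414) -> (-15.485,-4.657) [heading=225, draw]
  BK 15: (-15.485,-4.657) -> (-4.879,5.95) [heading=225, draw]
  PU: pen up
  REPEAT 3 [
    -- iteration 1/3 --
    FD 5: (-4.879,5.95) -> (-8.414,2.414) [heading=225, move]
    LT 180: heading 225 -> 45
    -- iteration 2/3 --
    FD 5: (-8.414,2.414) -> (-4.879,5.95) [heading=45, move]
    LT 180: heading 45 -> 225
    -- iteration 3/3 --
    FD 5: (-4.879,5.95) -> (-8.414,2.414) [heading=225, move]
    LT 180: heading 225 -> 45
  ]
  -- iteration 2/4 --
  FD 10: (-8.414,2.414) -> (-1.343,9.485) [heading=45, move]
  BK 15: (-1.343,9.485) -> (-11.95,-1.121) [heading=45, move]
  PU: pen up
  REPEAT 3 [
    -- iteration 1/3 --
    FD 5: (-11.95,-1.121) -> (-8.414,2.414) [heading=45, move]
    LT 180: heading 45 -> 225
    -- iteration 2/3 --
    FD 5: (-8.414,2.414) -> (-11.95,-1.121) [heading=225, move]
    LT 180: heading 225 -> 45
    -- iteration 3/3 --
    FD 5: (-11.95,-1.121) -> (-8.414,2.414) [heading=45, move]
    LT 180: heading 45 -> 225
  ]
  -- iteration 3/4 --
  FD 10: (-8.414,2.414) -> (-15.485,-4.657) [heading=225, move]
  BK 15: (-15.485,-4.657) -> (-4.879,5.95) [heading=225, move]
  PU: pen up
  REPEAT 3 [
    -- iteration 1/3 --
    FD 5: (-4.879,5.95) -> (-8.414,2.414) [heading=225, move]
    LT 180: heading 225 -> 45
    -- iteration 2/3 --
    FD 5: (-8.414,2.414) -> (-4.879,5.95) [heading=45, move]
    LT 180: heading 45 -> 225
    -- iteration 3/3 --
    FD 5: (-4.879,5.95) -> (-8.414,2.414) [heading=225, move]
    LT 180: heading 225 -> 45
  ]
  -- iteration 4/4 --
  FD 10: (-8.414,2.414) -> (-1.343,9.485) [heading=45, move]
  BK 15: (-1.343,9.485) -> (-11.95,-1.121) [heading=45, move]
  PU: pen up
  REPEAT 3 [
    -- iteration 1/3 --
    FD 5: (-11.95,-1.121) -> (-8.414,2.414) [heading=45, move]
    LT 180: heading 45 -> 225
    -- iteration 2/3 --
    FD 5: (-8.414,2.414) -> (-11.95,-1.121) [heading=225, move]
    LT 180: heading 225 -> 45
    -- iteration 3/3 --
    FD 5: (-11.95,-1.121) -> (-8.414,2.414) [heading=45, move]
    LT 180: heading 45 -> 225
  ]
]
LT 180: heading 225 -> 45
PU: pen up
BK 8: (-8.414,2.414) -> (-14.071,-3.243) [heading=45, move]
BK 11: (-14.071,-3.243) -> (-21.849,-11.021) [heading=45, move]
Final: pos=(-21.849,-11.021), heading=45, 4 segment(s) drawn

Segment endpoints: x in {-15.485, -14.778, -8.414, -7, -4.879}, y in {-4.657, 1, 2.414, 5.95, 8.778}
xmin=-15.485, ymin=-4.657, xmax=-4.879, ymax=8.778

Answer: -15.485 -4.657 -4.879 8.778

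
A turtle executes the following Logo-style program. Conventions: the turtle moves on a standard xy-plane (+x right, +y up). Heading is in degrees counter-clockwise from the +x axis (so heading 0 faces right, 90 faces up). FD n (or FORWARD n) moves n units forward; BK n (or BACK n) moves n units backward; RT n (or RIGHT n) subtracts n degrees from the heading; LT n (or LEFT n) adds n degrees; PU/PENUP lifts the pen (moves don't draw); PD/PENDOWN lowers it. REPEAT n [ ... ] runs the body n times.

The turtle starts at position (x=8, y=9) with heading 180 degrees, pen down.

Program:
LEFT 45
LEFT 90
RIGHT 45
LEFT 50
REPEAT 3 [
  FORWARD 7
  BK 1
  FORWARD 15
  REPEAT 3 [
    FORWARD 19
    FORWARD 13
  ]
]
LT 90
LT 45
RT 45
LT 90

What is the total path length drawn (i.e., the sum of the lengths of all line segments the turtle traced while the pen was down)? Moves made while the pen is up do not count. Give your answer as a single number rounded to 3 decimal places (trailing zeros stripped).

Answer: 357

Derivation:
Executing turtle program step by step:
Start: pos=(8,9), heading=180, pen down
LT 45: heading 180 -> 225
LT 90: heading 225 -> 315
RT 45: heading 315 -> 270
LT 50: heading 270 -> 320
REPEAT 3 [
  -- iteration 1/3 --
  FD 7: (8,9) -> (13.362,4.5) [heading=320, draw]
  BK 1: (13.362,4.5) -> (12.596,5.143) [heading=320, draw]
  FD 15: (12.596,5.143) -> (24.087,-4.499) [heading=320, draw]
  REPEAT 3 [
    -- iteration 1/3 --
    FD 19: (24.087,-4.499) -> (38.642,-16.712) [heading=320, draw]
    FD 13: (38.642,-16.712) -> (48.6,-25.068) [heading=320, draw]
    -- iteration 2/3 --
    FD 19: (48.6,-25.068) -> (63.155,-37.281) [heading=320, draw]
    FD 13: (63.155,-37.281) -> (73.114,-45.637) [heading=320, draw]
    -- iteration 3/3 --
    FD 19: (73.114,-45.637) -> (87.669,-57.85) [heading=320, draw]
    FD 13: (87.669,-57.85) -> (97.627,-66.206) [heading=320, draw]
  ]
  -- iteration 2/3 --
  FD 7: (97.627,-66.206) -> (102.99,-70.706) [heading=320, draw]
  BK 1: (102.99,-70.706) -> (102.223,-70.063) [heading=320, draw]
  FD 15: (102.223,-70.063) -> (113.714,-79.705) [heading=320, draw]
  REPEAT 3 [
    -- iteration 1/3 --
    FD 19: (113.714,-79.705) -> (128.269,-91.918) [heading=320, draw]
    FD 13: (128.269,-91.918) -> (138.228,-100.274) [heading=320, draw]
    -- iteration 2/3 --
    FD 19: (138.228,-100.274) -> (152.782,-112.487) [heading=320, draw]
    FD 13: (152.782,-112.487) -> (162.741,-120.843) [heading=320, draw]
    -- iteration 3/3 --
    FD 19: (162.741,-120.843) -> (177.296,-133.056) [heading=320, draw]
    FD 13: (177.296,-133.056) -> (187.254,-141.412) [heading=320, draw]
  ]
  -- iteration 3/3 --
  FD 7: (187.254,-141.412) -> (192.617,-145.912) [heading=320, draw]
  BK 1: (192.617,-145.912) -> (191.851,-145.269) [heading=320, draw]
  FD 15: (191.851,-145.269) -> (203.341,-154.911) [heading=320, draw]
  REPEAT 3 [
    -- iteration 1/3 --
    FD 19: (203.341,-154.911) -> (217.896,-167.124) [heading=320, draw]
    FD 13: (217.896,-167.124) -> (227.855,-175.48) [heading=320, draw]
    -- iteration 2/3 --
    FD 19: (227.855,-175.48) -> (242.41,-187.693) [heading=320, draw]
    FD 13: (242.41,-187.693) -> (252.368,-196.049) [heading=320, draw]
    -- iteration 3/3 --
    FD 19: (252.368,-196.049) -> (266.923,-208.262) [heading=320, draw]
    FD 13: (266.923,-208.262) -> (276.882,-216.618) [heading=320, draw]
  ]
]
LT 90: heading 320 -> 50
LT 45: heading 50 -> 95
RT 45: heading 95 -> 50
LT 90: heading 50 -> 140
Final: pos=(276.882,-216.618), heading=140, 27 segment(s) drawn

Segment lengths:
  seg 1: (8,9) -> (13.362,4.5), length = 7
  seg 2: (13.362,4.5) -> (12.596,5.143), length = 1
  seg 3: (12.596,5.143) -> (24.087,-4.499), length = 15
  seg 4: (24.087,-4.499) -> (38.642,-16.712), length = 19
  seg 5: (38.642,-16.712) -> (48.6,-25.068), length = 13
  seg 6: (48.6,-25.068) -> (63.155,-37.281), length = 19
  seg 7: (63.155,-37.281) -> (73.114,-45.637), length = 13
  seg 8: (73.114,-45.637) -> (87.669,-57.85), length = 19
  seg 9: (87.669,-57.85) -> (97.627,-66.206), length = 13
  seg 10: (97.627,-66.206) -> (102.99,-70.706), length = 7
  seg 11: (102.99,-70.706) -> (102.223,-70.063), length = 1
  seg 12: (102.223,-70.063) -> (113.714,-79.705), length = 15
  seg 13: (113.714,-79.705) -> (128.269,-91.918), length = 19
  seg 14: (128.269,-91.918) -> (138.228,-100.274), length = 13
  seg 15: (138.228,-100.274) -> (152.782,-112.487), length = 19
  seg 16: (152.782,-112.487) -> (162.741,-120.843), length = 13
  seg 17: (162.741,-120.843) -> (177.296,-133.056), length = 19
  seg 18: (177.296,-133.056) -> (187.254,-141.412), length = 13
  seg 19: (187.254,-141.412) -> (192.617,-145.912), length = 7
  seg 20: (192.617,-145.912) -> (191.851,-145.269), length = 1
  seg 21: (191.851,-145.269) -> (203.341,-154.911), length = 15
  seg 22: (203.341,-154.911) -> (217.896,-167.124), length = 19
  seg 23: (217.896,-167.124) -> (227.855,-175.48), length = 13
  seg 24: (227.855,-175.48) -> (242.41,-187.693), length = 19
  seg 25: (242.41,-187.693) -> (252.368,-196.049), length = 13
  seg 26: (252.368,-196.049) -> (266.923,-208.262), length = 19
  seg 27: (266.923,-208.262) -> (276.882,-216.618), length = 13
Total = 357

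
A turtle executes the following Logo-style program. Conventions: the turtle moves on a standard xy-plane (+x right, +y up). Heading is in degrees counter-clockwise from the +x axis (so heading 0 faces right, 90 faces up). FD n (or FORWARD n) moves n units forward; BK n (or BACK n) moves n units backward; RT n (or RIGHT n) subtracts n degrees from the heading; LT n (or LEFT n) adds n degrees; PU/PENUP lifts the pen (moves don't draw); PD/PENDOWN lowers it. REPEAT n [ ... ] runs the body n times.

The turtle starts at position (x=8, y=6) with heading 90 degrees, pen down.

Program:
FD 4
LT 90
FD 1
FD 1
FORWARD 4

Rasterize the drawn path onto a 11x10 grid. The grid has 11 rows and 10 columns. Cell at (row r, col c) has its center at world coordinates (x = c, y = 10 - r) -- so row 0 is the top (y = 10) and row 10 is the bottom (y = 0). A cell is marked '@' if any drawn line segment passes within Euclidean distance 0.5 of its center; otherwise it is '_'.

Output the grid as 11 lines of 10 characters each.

Answer: __@@@@@@@_
________@_
________@_
________@_
________@_
__________
__________
__________
__________
__________
__________

Derivation:
Segment 0: (8,6) -> (8,10)
Segment 1: (8,10) -> (7,10)
Segment 2: (7,10) -> (6,10)
Segment 3: (6,10) -> (2,10)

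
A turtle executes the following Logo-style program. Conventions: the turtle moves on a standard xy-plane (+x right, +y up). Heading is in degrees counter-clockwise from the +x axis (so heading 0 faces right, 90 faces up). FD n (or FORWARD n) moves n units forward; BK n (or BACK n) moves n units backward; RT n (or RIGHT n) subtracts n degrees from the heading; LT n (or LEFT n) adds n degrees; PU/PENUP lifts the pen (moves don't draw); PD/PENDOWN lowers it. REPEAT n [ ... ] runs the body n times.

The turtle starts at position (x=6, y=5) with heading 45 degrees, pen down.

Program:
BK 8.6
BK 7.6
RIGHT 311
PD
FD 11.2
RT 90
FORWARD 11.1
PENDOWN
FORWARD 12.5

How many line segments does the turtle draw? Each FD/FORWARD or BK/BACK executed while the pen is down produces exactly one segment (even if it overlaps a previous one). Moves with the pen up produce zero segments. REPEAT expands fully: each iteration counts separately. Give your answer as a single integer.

Executing turtle program step by step:
Start: pos=(6,5), heading=45, pen down
BK 8.6: (6,5) -> (-0.081,-1.081) [heading=45, draw]
BK 7.6: (-0.081,-1.081) -> (-5.455,-6.455) [heading=45, draw]
RT 311: heading 45 -> 94
PD: pen down
FD 11.2: (-5.455,-6.455) -> (-6.236,4.718) [heading=94, draw]
RT 90: heading 94 -> 4
FD 11.1: (-6.236,4.718) -> (4.837,5.492) [heading=4, draw]
PD: pen down
FD 12.5: (4.837,5.492) -> (17.306,6.364) [heading=4, draw]
Final: pos=(17.306,6.364), heading=4, 5 segment(s) drawn
Segments drawn: 5

Answer: 5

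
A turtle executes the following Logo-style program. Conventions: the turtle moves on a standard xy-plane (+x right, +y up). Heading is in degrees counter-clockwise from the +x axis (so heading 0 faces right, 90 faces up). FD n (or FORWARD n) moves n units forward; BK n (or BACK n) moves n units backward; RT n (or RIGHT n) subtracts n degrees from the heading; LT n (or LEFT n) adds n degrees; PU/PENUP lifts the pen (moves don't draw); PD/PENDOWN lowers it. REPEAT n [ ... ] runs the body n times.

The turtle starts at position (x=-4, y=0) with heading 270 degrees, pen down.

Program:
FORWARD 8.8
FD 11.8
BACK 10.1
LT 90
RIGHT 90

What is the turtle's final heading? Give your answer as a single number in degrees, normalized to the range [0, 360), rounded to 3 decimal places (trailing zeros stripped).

Executing turtle program step by step:
Start: pos=(-4,0), heading=270, pen down
FD 8.8: (-4,0) -> (-4,-8.8) [heading=270, draw]
FD 11.8: (-4,-8.8) -> (-4,-20.6) [heading=270, draw]
BK 10.1: (-4,-20.6) -> (-4,-10.5) [heading=270, draw]
LT 90: heading 270 -> 0
RT 90: heading 0 -> 270
Final: pos=(-4,-10.5), heading=270, 3 segment(s) drawn

Answer: 270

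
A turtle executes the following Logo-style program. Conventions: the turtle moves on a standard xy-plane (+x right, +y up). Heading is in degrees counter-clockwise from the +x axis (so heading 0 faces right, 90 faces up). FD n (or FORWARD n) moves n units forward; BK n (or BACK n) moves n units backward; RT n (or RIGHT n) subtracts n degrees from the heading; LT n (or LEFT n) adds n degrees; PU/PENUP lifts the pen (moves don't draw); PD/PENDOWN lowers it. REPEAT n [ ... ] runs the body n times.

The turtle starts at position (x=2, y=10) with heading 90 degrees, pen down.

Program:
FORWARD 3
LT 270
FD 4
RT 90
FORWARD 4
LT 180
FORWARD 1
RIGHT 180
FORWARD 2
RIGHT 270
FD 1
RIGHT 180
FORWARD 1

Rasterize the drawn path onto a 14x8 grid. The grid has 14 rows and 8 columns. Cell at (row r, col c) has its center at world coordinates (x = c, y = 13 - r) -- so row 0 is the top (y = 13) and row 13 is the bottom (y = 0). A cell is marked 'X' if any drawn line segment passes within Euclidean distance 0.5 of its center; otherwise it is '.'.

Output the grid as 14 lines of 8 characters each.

Segment 0: (2,10) -> (2,13)
Segment 1: (2,13) -> (6,13)
Segment 2: (6,13) -> (6,9)
Segment 3: (6,9) -> (6,10)
Segment 4: (6,10) -> (6,8)
Segment 5: (6,8) -> (7,8)
Segment 6: (7,8) -> (6,8)

Answer: ..XXXXX.
..X...X.
..X...X.
..X...X.
......X.
......XX
........
........
........
........
........
........
........
........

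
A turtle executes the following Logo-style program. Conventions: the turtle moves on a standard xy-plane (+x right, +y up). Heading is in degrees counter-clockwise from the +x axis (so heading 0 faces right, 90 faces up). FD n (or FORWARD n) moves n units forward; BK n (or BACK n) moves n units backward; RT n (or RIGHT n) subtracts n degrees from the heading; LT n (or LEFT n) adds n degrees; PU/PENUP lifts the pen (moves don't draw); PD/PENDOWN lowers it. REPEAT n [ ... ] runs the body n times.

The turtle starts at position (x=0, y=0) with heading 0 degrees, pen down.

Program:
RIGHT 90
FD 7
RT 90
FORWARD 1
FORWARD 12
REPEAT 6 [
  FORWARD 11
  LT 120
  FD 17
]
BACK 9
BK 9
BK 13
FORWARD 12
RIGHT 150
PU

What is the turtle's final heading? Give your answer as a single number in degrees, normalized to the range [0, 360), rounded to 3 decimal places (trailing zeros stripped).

Answer: 30

Derivation:
Executing turtle program step by step:
Start: pos=(0,0), heading=0, pen down
RT 90: heading 0 -> 270
FD 7: (0,0) -> (0,-7) [heading=270, draw]
RT 90: heading 270 -> 180
FD 1: (0,-7) -> (-1,-7) [heading=180, draw]
FD 12: (-1,-7) -> (-13,-7) [heading=180, draw]
REPEAT 6 [
  -- iteration 1/6 --
  FD 11: (-13,-7) -> (-24,-7) [heading=180, draw]
  LT 120: heading 180 -> 300
  FD 17: (-24,-7) -> (-15.5,-21.722) [heading=300, draw]
  -- iteration 2/6 --
  FD 11: (-15.5,-21.722) -> (-10,-31.249) [heading=300, draw]
  LT 120: heading 300 -> 60
  FD 17: (-10,-31.249) -> (-1.5,-16.526) [heading=60, draw]
  -- iteration 3/6 --
  FD 11: (-1.5,-16.526) -> (4,-7) [heading=60, draw]
  LT 120: heading 60 -> 180
  FD 17: (4,-7) -> (-13,-7) [heading=180, draw]
  -- iteration 4/6 --
  FD 11: (-13,-7) -> (-24,-7) [heading=180, draw]
  LT 120: heading 180 -> 300
  FD 17: (-24,-7) -> (-15.5,-21.722) [heading=300, draw]
  -- iteration 5/6 --
  FD 11: (-15.5,-21.722) -> (-10,-31.249) [heading=300, draw]
  LT 120: heading 300 -> 60
  FD 17: (-10,-31.249) -> (-1.5,-16.526) [heading=60, draw]
  -- iteration 6/6 --
  FD 11: (-1.5,-16.526) -> (4,-7) [heading=60, draw]
  LT 120: heading 60 -> 180
  FD 17: (4,-7) -> (-13,-7) [heading=180, draw]
]
BK 9: (-13,-7) -> (-4,-7) [heading=180, draw]
BK 9: (-4,-7) -> (5,-7) [heading=180, draw]
BK 13: (5,-7) -> (18,-7) [heading=180, draw]
FD 12: (18,-7) -> (6,-7) [heading=180, draw]
RT 150: heading 180 -> 30
PU: pen up
Final: pos=(6,-7), heading=30, 19 segment(s) drawn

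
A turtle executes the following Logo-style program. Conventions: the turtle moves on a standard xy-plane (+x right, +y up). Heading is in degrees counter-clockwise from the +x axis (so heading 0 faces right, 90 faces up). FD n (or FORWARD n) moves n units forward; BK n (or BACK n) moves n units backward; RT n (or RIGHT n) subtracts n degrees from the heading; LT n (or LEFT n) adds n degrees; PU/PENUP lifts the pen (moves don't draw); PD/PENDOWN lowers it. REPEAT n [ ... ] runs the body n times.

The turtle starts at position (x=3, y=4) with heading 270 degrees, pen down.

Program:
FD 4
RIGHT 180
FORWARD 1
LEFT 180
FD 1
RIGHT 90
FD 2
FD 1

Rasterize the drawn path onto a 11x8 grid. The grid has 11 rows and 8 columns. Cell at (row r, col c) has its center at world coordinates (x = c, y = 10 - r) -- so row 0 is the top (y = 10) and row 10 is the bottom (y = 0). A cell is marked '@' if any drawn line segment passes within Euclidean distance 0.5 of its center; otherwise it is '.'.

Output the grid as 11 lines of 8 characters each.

Answer: ........
........
........
........
........
........
...@....
...@....
...@....
...@....
@@@@....

Derivation:
Segment 0: (3,4) -> (3,0)
Segment 1: (3,0) -> (3,1)
Segment 2: (3,1) -> (3,0)
Segment 3: (3,0) -> (1,0)
Segment 4: (1,0) -> (-0,0)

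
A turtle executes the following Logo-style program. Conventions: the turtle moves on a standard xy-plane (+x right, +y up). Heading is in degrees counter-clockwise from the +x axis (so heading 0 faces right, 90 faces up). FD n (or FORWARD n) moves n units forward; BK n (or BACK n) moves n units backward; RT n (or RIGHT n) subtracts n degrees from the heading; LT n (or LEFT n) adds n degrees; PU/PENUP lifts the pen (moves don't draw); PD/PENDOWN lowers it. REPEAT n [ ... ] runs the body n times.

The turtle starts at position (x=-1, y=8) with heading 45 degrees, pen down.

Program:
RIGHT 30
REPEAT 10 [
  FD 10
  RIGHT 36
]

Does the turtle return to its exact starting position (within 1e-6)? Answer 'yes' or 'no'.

Answer: yes

Derivation:
Executing turtle program step by step:
Start: pos=(-1,8), heading=45, pen down
RT 30: heading 45 -> 15
REPEAT 10 [
  -- iteration 1/10 --
  FD 10: (-1,8) -> (8.659,10.588) [heading=15, draw]
  RT 36: heading 15 -> 339
  -- iteration 2/10 --
  FD 10: (8.659,10.588) -> (17.995,7.005) [heading=339, draw]
  RT 36: heading 339 -> 303
  -- iteration 3/10 --
  FD 10: (17.995,7.005) -> (23.441,-1.382) [heading=303, draw]
  RT 36: heading 303 -> 267
  -- iteration 4/10 --
  FD 10: (23.441,-1.382) -> (22.918,-11.368) [heading=267, draw]
  RT 36: heading 267 -> 231
  -- iteration 5/10 --
  FD 10: (22.918,-11.368) -> (16.625,-19.14) [heading=231, draw]
  RT 36: heading 231 -> 195
  -- iteration 6/10 --
  FD 10: (16.625,-19.14) -> (6.966,-21.728) [heading=195, draw]
  RT 36: heading 195 -> 159
  -- iteration 7/10 --
  FD 10: (6.966,-21.728) -> (-2.37,-18.144) [heading=159, draw]
  RT 36: heading 159 -> 123
  -- iteration 8/10 --
  FD 10: (-2.37,-18.144) -> (-7.817,-9.758) [heading=123, draw]
  RT 36: heading 123 -> 87
  -- iteration 9/10 --
  FD 10: (-7.817,-9.758) -> (-7.293,0.229) [heading=87, draw]
  RT 36: heading 87 -> 51
  -- iteration 10/10 --
  FD 10: (-7.293,0.229) -> (-1,8) [heading=51, draw]
  RT 36: heading 51 -> 15
]
Final: pos=(-1,8), heading=15, 10 segment(s) drawn

Start position: (-1, 8)
Final position: (-1, 8)
Distance = 0; < 1e-6 -> CLOSED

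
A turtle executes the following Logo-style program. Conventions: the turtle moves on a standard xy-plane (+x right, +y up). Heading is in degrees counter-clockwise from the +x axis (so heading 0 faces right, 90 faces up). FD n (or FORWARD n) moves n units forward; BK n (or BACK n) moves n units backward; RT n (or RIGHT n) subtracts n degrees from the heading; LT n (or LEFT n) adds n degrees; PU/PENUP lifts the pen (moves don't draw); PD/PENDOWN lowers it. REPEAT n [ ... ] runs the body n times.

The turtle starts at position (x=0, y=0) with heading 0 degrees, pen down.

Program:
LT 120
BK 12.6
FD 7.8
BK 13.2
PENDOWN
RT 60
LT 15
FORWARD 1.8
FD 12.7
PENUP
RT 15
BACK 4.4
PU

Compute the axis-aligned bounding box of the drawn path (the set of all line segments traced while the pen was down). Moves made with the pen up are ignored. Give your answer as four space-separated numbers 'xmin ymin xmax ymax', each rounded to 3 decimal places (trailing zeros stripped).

Executing turtle program step by step:
Start: pos=(0,0), heading=0, pen down
LT 120: heading 0 -> 120
BK 12.6: (0,0) -> (6.3,-10.912) [heading=120, draw]
FD 7.8: (6.3,-10.912) -> (2.4,-4.157) [heading=120, draw]
BK 13.2: (2.4,-4.157) -> (9,-15.588) [heading=120, draw]
PD: pen down
RT 60: heading 120 -> 60
LT 15: heading 60 -> 75
FD 1.8: (9,-15.588) -> (9.466,-13.85) [heading=75, draw]
FD 12.7: (9.466,-13.85) -> (12.753,-1.583) [heading=75, draw]
PU: pen up
RT 15: heading 75 -> 60
BK 4.4: (12.753,-1.583) -> (10.553,-5.393) [heading=60, move]
PU: pen up
Final: pos=(10.553,-5.393), heading=60, 5 segment(s) drawn

Segment endpoints: x in {0, 2.4, 6.3, 9, 9.466, 12.753}, y in {-15.588, -13.85, -10.912, -4.157, -1.583, 0}
xmin=0, ymin=-15.588, xmax=12.753, ymax=0

Answer: 0 -15.588 12.753 0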